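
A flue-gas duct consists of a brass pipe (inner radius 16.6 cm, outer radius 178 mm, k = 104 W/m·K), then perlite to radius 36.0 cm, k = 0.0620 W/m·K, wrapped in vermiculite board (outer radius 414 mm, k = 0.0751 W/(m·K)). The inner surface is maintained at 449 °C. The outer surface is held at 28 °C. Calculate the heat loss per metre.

Q' = 200 W/m

Series thermal resistances, inner to outer:
  R'_brass = ln(0.178/0.166)/(2πk) = 0.06980/(2π·104) = 1.068×10^-4 m·K/W
  R'_perlite = ln(0.360/0.178)/(2πk) = 0.7043/(2π·0.0620) = 1.808 m·K/W
  R'_vermiculite board = ln(0.414/0.360)/(2πk) = 0.1398/(2π·0.0751) = 0.2962 m·K/W
ΣR = 1.068×10^-4 + 1.808 + 0.2962 = 2.104 m·K/W
Q' = ΔT/ΣR = (449 °C − 28 °C)/2.104 = 200 W/m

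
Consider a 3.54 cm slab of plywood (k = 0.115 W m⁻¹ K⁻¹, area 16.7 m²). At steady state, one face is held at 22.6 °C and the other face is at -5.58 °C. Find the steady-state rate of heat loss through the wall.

Q = kA·ΔT/L = 0.115 × 16.7 × |22.6 °C − -5.58 °C| / 0.0354 = 1530 W

Q = 1530 W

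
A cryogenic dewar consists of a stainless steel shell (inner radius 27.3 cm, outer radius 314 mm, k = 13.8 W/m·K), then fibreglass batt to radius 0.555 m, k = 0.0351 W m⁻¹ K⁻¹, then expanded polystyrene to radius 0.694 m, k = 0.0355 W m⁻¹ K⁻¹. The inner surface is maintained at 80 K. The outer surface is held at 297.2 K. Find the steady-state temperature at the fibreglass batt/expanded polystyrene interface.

T = 252.7 K

Series thermal resistances, inner to outer:
  R_stainless steel = (1/0.273 − 1/0.314)/(4πk) = 0.4783/(4π·13.8) = 0.002758 K/W
  R_fibreglass batt = (1/0.314 − 1/0.555)/(4πk) = 1.383/(4π·0.0351) = 3.135 K/W
  R_expanded polystyrene = (1/0.555 − 1/0.694)/(4πk) = 0.3609/(4π·0.0355) = 0.8090 K/W
ΣR = 0.002758 + 3.135 + 0.8090 = 3.947 K/W
Q = ΔT/ΣR = (80 K − 297.2 K)/3.947 = -55.03 W
From the inner boundary to the fibreglass batt/expanded polystyrene interface, ΣR_partial = 3.138 K/W.
T_interface = T_in − Q·ΣR_partial = 80 K − (-55.03)(3.138) = 252.7 K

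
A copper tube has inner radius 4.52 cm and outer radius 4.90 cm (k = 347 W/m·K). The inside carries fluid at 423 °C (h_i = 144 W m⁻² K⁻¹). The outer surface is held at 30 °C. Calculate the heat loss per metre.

Series thermal resistances, inner to outer:
  R'_conv,in = 1/(2πr h) = 1/(2π·0.0452·144) = 0.02445 m·K/W
  R'_copper = ln(0.0490/0.0452)/(2πk) = 0.08072/(2π·347) = 3.702×10^-5 m·K/W
ΣR = 0.02445 + 3.702×10^-5 = 0.02449 m·K/W
Q' = ΔT/ΣR = (423 °C − 30 °C)/0.02449 = 16000 W/m

Q' = 16.0 kW/m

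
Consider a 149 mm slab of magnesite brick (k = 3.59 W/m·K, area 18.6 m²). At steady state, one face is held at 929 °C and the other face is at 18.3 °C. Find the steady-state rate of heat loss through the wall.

Q = kA·ΔT/L = 3.59 × 18.6 × |929 °C − 18.3 °C| / 0.149 = 4.08×10^5 W

Q = 408 kW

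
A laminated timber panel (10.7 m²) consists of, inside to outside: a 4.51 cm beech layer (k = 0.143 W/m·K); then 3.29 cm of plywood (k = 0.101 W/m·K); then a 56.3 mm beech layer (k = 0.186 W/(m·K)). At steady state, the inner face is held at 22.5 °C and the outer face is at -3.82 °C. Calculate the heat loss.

Treat each layer as a resistance in series:
  R_beech = L/(kA) = 0.0451/(0.143·10.7) = 0.02948 K/W
  R_plywood = L/(kA) = 0.0329/(0.101·10.7) = 0.03044 K/W
  R_beech = L/(kA) = 0.0563/(0.186·10.7) = 0.02829 K/W
ΣR = 0.02948 + 0.03044 + 0.02829 = 0.08821 K/W
Q = ΔT/ΣR = (22.5 °C − -3.82 °C)/0.08821 = 298 W

Q = 298 W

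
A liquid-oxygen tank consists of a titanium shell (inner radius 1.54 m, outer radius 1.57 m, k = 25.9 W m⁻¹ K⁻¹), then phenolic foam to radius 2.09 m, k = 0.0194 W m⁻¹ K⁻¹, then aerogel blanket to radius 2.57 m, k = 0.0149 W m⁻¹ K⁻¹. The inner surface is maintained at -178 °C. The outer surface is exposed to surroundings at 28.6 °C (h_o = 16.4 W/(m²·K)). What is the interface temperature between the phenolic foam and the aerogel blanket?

T = -58.9 °C

Treat each layer as a resistance in series:
  R_titanium = (1/1.54 − 1/1.57)/(4πk) = 0.01241/(4π·25.9) = 3.812×10^-5 K/W
  R_phenolic foam = (1/1.57 − 1/2.09)/(4πk) = 0.1585/(4π·0.0194) = 0.6500 K/W
  R_aerogel blanket = (1/2.09 − 1/2.57)/(4πk) = 0.08936/(4π·0.0149) = 0.4773 K/W
  R_conv,out = 1/(4πr²h) = 1/(4π·2.57²·16.4) = 7.346×10^-4 K/W
ΣR = 3.812×10^-5 + 0.6500 + 0.4773 + 7.346×10^-4 = 1.128 K/W
Q = ΔT/ΣR = (-178 °C − 28.6 °C)/1.128 = -183.2 W
From the inner boundary to the phenolic foam/aerogel blanket interface, ΣR_partial = 0.6500 K/W.
T_interface = T_in − Q·ΣR_partial = -178 °C − (-183.2)(0.6500) = -58.9 °C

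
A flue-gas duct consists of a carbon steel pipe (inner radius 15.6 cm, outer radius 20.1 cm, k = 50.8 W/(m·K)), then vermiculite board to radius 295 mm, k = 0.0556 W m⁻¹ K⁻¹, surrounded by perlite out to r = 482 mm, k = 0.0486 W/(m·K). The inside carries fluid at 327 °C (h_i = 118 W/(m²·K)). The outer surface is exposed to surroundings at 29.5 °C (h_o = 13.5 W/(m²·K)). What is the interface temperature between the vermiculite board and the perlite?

T = 207 °C

Treat each layer as a resistance in series:
  R'_conv,in = 1/(2πr h) = 1/(2π·0.156·118) = 0.008646 m·K/W
  R'_carbon steel = ln(0.201/0.156)/(2πk) = 0.2534/(2π·50.8) = 7.940×10^-4 m·K/W
  R'_vermiculite board = ln(0.295/0.201)/(2πk) = 0.3837/(2π·0.0556) = 1.098 m·K/W
  R'_perlite = ln(0.482/0.295)/(2πk) = 0.4910/(2π·0.0486) = 1.608 m·K/W
  R'_conv,out = 1/(2πr h) = 1/(2π·0.482·13.5) = 0.02446 m·K/W
ΣR = 0.008646 + 7.940×10^-4 + 1.098 + 1.608 + 0.02446 = 2.740 m·K/W
Q' = ΔT/ΣR = (327 °C − 29.5 °C)/2.740 = 108.6 W/m
From the inner boundary to the vermiculite board/perlite interface, ΣR_partial = 1.107 m·K/W.
T_interface = T_in − Q'·ΣR_partial = 327 °C − (108.6)(1.107) = 207 °C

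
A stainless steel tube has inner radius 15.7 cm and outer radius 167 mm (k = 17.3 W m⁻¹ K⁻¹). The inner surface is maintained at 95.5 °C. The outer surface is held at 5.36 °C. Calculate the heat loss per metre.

Q' = 2πk·ΔT/ln(r₂/r₁) = 2π × 17.3 × 90.14 / ln(0.167/0.157) = 1.59×10^5 W/m

Q' = 159 kW/m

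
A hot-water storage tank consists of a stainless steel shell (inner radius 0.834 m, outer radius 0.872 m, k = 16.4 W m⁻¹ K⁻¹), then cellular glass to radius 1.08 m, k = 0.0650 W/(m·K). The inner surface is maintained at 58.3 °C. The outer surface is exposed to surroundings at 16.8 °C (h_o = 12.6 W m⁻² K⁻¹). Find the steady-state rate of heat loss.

Q = 150 W

Resistance network (inner→outer):
  R_stainless steel = (1/0.834 − 1/0.872)/(4πk) = 0.05225/(4π·16.4) = 2.535×10^-4 K/W
  R_cellular glass = (1/0.872 − 1/1.08)/(4πk) = 0.2209/(4π·0.0650) = 0.2704 K/W
  R_conv,out = 1/(4πr²h) = 1/(4π·1.08²·12.6) = 0.005415 K/W
ΣR = 2.535×10^-4 + 0.2704 + 0.005415 = 0.2761 K/W
Q = ΔT/ΣR = (58.3 °C − 16.8 °C)/0.2761 = 150 W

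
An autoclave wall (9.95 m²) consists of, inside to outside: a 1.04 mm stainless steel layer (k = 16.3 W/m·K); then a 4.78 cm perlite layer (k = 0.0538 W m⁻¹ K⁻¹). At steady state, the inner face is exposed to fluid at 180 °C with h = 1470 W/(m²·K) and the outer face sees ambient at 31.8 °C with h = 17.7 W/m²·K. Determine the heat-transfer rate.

Resistance network (inner→outer):
  R_conv,in = 1/(hA) = 1/(1470·9.95) = 6.837×10^-5 K/W
  R_stainless steel = L/(kA) = 0.00104/(16.3·9.95) = 6.412×10^-6 K/W
  R_perlite = L/(kA) = 0.0478/(0.0538·9.95) = 0.08929 K/W
  R_conv,out = 1/(hA) = 1/(17.7·9.95) = 0.005678 K/W
ΣR = 6.837×10^-5 + 6.412×10^-6 + 0.08929 + 0.005678 = 0.09504 K/W
Q = ΔT/ΣR = (180 °C − 31.8 °C)/0.09504 = 1560 W

Q = 1560 W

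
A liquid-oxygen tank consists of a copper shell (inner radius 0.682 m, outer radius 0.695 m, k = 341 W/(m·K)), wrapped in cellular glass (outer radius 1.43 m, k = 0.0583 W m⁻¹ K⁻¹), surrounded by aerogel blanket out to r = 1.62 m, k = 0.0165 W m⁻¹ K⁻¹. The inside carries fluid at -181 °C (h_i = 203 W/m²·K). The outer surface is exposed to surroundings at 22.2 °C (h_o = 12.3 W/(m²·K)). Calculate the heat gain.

Resistance network (inner→outer):
  R_conv,in = 1/(4πr²h) = 1/(4π·0.682²·203) = 8.428×10^-4 K/W
  R_copper = (1/0.682 − 1/0.695)/(4πk) = 0.02743/(4π·341) = 6.400×10^-6 K/W
  R_cellular glass = (1/0.695 − 1/1.43)/(4πk) = 0.7395/(4π·0.0583) = 1.009 K/W
  R_aerogel blanket = (1/1.43 − 1/1.62)/(4πk) = 0.08202/(4π·0.0165) = 0.3956 K/W
  R_conv,out = 1/(4πr²h) = 1/(4π·1.62²·12.3) = 0.002465 K/W
ΣR = 8.428×10^-4 + 6.400×10^-6 + 1.009 + 0.3956 + 0.002465 = 1.408 K/W
Q = ΔT/ΣR = (-181 °C − 22.2 °C)/1.408 = -144 W
(Negative Q ⇒ heat flows inward; heat gain = 144 W.)

Q = 144 W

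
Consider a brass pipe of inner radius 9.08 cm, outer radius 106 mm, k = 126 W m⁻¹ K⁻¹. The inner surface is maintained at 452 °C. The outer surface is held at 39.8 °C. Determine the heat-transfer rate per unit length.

Q' = 2110 kW/m

Q' = 2πk·ΔT/ln(r₂/r₁) = 2π × 126 × 412.2 / ln(0.106/0.0908) = 2.11×10^6 W/m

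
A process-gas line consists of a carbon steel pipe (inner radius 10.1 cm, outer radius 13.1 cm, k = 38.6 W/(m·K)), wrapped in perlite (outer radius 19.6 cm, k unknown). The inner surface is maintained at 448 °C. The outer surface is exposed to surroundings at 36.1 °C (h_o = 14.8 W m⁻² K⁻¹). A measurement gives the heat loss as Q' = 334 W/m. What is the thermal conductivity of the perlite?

k = 0.0545 W/m·K

ΣR = ΔT/Q' = |448 − 36.1|/334 = 1.233 m·K/W
Known resistances:
  R'_carbon steel = ln(0.131/0.101)/(2πk) = 0.2601/(2π·38.6) = 0.001072 m·K/W
  R'_conv,out = 1/(2πr h) = 1/(2π·0.196·14.8) = 0.05487 m·K/W
R_perlite = ΣR − ΣR_known = 1.233 − 0.05594 = 1.177 m·K/W
ln(r₂/r₁)/(2πk) = 1.177 ⇒ k = 0.4029/(2π·1.177) = 0.0545 W/m·K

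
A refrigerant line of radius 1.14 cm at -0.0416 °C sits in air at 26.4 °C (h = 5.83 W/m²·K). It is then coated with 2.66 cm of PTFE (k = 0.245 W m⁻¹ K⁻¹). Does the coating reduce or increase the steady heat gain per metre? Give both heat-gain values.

Critical radius for a cylinder: r_cr = k/h = 0.0420 m = 4.20 cm.
Outer radius after coating: r₂ = 0.0114 + 0.0266 = 0.0380 m.
Since r₁ < r_cr and r₂ ≤ r_cr, the coating moves toward the maximum at r_cr — heat gain rises.
Bare: R = 1/(2πr₁h) = 2.395 m·K/W; Q = 26.4416/2.395 = 11.0 W/m.
Coated: R = R_cond + R_conv = 1.501 m·K/W; Q = 26.4416/1.501 = 17.6 W/m.

increases: 11.0 → 17.6 W/m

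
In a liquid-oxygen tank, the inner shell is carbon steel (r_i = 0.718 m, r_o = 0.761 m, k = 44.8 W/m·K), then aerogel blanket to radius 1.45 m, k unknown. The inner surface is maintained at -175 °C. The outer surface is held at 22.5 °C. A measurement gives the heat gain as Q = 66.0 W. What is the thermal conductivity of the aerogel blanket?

ΣR = ΔT/Q = |-175 − 22.5|/66.0 = 2.992 K/W
Known resistances:
  R_carbon steel = (1/0.718 − 1/0.761)/(4πk) = 0.07870/(4π·44.8) = 1.398×10^-4 K/W
R_aerogel blanket = ΣR − ΣR_known = 2.992 − 1.398×10^-4 = 2.992 K/W
(1/r₁−1/r₂)/(4πk) = 2.992 ⇒ k = 0.6244/(4π·2.992) = 0.0166 W/m·K

k = 0.0166 W/m·K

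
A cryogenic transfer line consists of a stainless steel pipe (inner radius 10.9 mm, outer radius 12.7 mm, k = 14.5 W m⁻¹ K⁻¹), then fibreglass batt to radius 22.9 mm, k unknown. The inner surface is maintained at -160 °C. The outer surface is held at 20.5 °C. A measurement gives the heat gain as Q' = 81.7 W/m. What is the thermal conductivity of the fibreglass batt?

ΣR = ΔT/Q' = |-160 − 20.5|/81.7 = 2.209 m·K/W
Known resistances:
  R'_stainless steel = ln(0.0127/0.0109)/(2πk) = 0.1528/(2π·14.5) = 0.001678 m·K/W
R_fibreglass batt = ΣR − ΣR_known = 2.209 − 0.001678 = 2.207 m·K/W
ln(r₂/r₁)/(2πk) = 2.207 ⇒ k = 0.5895/(2π·2.207) = 0.0425 W/m·K

k = 0.0425 W/m·K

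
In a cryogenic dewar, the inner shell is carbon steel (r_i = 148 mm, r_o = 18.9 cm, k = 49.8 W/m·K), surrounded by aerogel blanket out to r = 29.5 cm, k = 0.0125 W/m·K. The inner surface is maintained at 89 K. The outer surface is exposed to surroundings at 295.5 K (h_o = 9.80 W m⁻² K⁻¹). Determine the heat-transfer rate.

Treat each layer as a resistance in series:
  R_carbon steel = (1/0.148 − 1/0.189)/(4πk) = 1.466/(4π·49.8) = 0.002342 K/W
  R_aerogel blanket = (1/0.189 − 1/0.295)/(4πk) = 1.901/(4π·0.0125) = 12.10 K/W
  R_conv,out = 1/(4πr²h) = 1/(4π·0.295²·9.80) = 0.09331 K/W
ΣR = 0.002342 + 12.10 + 0.09331 = 12.20 K/W
Q = ΔT/ΣR = (89 K − 295.5 K)/12.20 = -16.9 W
(Negative Q ⇒ heat flows inward; heat gain = 16.9 W.)

Q = 16.9 W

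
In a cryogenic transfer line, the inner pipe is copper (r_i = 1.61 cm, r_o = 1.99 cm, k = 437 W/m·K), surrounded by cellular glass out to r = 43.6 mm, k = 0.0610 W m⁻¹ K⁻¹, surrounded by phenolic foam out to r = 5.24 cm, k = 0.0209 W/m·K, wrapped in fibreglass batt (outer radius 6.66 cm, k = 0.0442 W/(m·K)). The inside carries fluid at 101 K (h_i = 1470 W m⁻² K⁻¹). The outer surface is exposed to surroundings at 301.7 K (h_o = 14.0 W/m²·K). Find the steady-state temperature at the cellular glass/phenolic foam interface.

Series thermal resistances, inner to outer:
  R'_conv,in = 1/(2πr h) = 1/(2π·0.0161·1470) = 0.006725 m·K/W
  R'_copper = ln(0.0199/0.0161)/(2πk) = 0.2119/(2π·437) = 7.717×10^-5 m·K/W
  R'_cellular glass = ln(0.0436/0.0199)/(2πk) = 0.7843/(2π·0.0610) = 2.046 m·K/W
  R'_phenolic foam = ln(0.0524/0.0436)/(2πk) = 0.1838/(2π·0.0209) = 1.400 m·K/W
  R'_fibreglass batt = ln(0.0666/0.0524)/(2πk) = 0.2398/(2π·0.0442) = 0.8635 m·K/W
  R'_conv,out = 1/(2πr h) = 1/(2π·0.0666·14.0) = 0.1707 m·K/W
ΣR = 0.006725 + 7.717×10^-5 + 2.046 + 1.400 + 0.8635 + 0.1707 = 4.487 m·K/W
Q' = ΔT/ΣR = (101 K − 301.7 K)/4.487 = -44.73 W/m
From the inner boundary to the cellular glass/phenolic foam interface, ΣR_partial = 2.053 m·K/W.
T_interface = T_in − Q'·ΣR_partial = 101 K − (-44.73)(2.053) = 192.8 K

T = 192.8 K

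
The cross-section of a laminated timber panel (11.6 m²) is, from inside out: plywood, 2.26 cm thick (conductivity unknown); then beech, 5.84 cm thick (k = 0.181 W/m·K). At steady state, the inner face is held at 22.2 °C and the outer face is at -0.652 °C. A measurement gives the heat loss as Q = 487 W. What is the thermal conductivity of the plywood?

ΣR = ΔT/Q = |22.2 − -0.652|/487 = 0.04692 K/W
Known resistances:
  R_beech = L/(kA) = 0.0584/(0.181·11.6) = 0.02781 K/W
R_plywood = ΣR − ΣR_known = 0.04692 − 0.02781 = 0.01911 K/W
L/(kA) = 0.01911 ⇒ k = 0.0226/(0.01911·11.6) = 0.102 W/m·K

k = 0.102 W/m·K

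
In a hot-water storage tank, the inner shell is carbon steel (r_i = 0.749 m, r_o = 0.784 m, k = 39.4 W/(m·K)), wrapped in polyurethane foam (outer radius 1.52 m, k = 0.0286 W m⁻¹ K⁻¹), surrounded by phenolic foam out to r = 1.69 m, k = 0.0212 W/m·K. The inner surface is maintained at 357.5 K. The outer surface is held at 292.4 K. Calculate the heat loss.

Series thermal resistances, inner to outer:
  R_carbon steel = (1/0.749 − 1/0.784)/(4πk) = 0.05960/(4π·39.4) = 1.204×10^-4 K/W
  R_polyurethane foam = (1/0.784 − 1/1.52)/(4πk) = 0.6176/(4π·0.0286) = 1.718 K/W
  R_phenolic foam = (1/1.52 − 1/1.69)/(4πk) = 0.06618/(4π·0.0212) = 0.2484 K/W
ΣR = 1.204×10^-4 + 1.718 + 0.2484 = 1.967 K/W
Q = ΔT/ΣR = (357.5 K − 292.4 K)/1.967 = 33.1 W

Q = 33.1 W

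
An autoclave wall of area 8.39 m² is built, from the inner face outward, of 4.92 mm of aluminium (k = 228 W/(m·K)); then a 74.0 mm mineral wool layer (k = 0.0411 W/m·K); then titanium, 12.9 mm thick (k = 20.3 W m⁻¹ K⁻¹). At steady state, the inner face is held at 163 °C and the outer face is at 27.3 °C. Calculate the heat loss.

Q = 632 W

Resistance network (inner→outer):
  R_aluminium = L/(kA) = 0.00492/(228·8.39) = 2.572×10^-6 K/W
  R_mineral wool = L/(kA) = 0.0740/(0.0411·8.39) = 0.2146 K/W
  R_titanium = L/(kA) = 0.0129/(20.3·8.39) = 7.574×10^-5 K/W
ΣR = 2.572×10^-6 + 0.2146 + 7.574×10^-5 = 0.2147 K/W
Q = ΔT/ΣR = (163 °C − 27.3 °C)/0.2147 = 632 W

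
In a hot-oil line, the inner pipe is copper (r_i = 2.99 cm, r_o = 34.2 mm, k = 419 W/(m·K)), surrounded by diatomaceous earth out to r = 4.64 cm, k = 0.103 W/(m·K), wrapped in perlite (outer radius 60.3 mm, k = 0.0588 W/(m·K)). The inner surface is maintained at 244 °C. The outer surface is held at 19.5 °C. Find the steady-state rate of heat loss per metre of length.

Q' = 190 W/m

Series thermal resistances, inner to outer:
  R'_copper = ln(0.0342/0.0299)/(2πk) = 0.1344/(2π·419) = 5.104×10^-5 m·K/W
  R'_diatomaceous earth = ln(0.0464/0.0342)/(2πk) = 0.3051/(2π·0.103) = 0.4714 m·K/W
  R'_perlite = ln(0.0603/0.0464)/(2πk) = 0.2620/(2π·0.0588) = 0.7092 m·K/W
ΣR = 5.104×10^-5 + 0.4714 + 0.7092 = 1.181 m·K/W
Q' = ΔT/ΣR = (244 °C − 19.5 °C)/1.181 = 190 W/m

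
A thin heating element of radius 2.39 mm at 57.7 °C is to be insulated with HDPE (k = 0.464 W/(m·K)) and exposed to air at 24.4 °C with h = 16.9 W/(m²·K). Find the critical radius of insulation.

For a cylinder, r_cr = k_ins/h = 0.464/16.9 = 0.0275 m = 2.75 cm

r_cr = 2.75 cm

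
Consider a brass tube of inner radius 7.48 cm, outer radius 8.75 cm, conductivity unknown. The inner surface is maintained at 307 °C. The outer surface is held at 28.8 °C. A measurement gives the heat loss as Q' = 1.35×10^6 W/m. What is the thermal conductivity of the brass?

ΣR = ΔT/Q' = |307 − 28.8|/1.35×10^6 = 2.061×10^-4 m·K/W
ln(r₂/r₁)/(2πk) = 2.061×10^-4 ⇒ k = 0.1568/(2π·2.061×10^-4) = 121 W/m·K

k = 121 W/m·K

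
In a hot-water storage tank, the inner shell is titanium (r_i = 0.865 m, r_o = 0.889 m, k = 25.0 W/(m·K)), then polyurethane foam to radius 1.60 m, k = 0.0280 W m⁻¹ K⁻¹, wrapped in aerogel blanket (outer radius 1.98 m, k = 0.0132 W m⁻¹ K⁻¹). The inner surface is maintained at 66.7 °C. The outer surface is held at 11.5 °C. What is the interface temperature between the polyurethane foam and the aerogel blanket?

Resistance network (inner→outer):
  R_titanium = (1/0.865 − 1/0.889)/(4πk) = 0.03121/(4π·25.0) = 9.934×10^-5 K/W
  R_polyurethane foam = (1/0.889 − 1/1.60)/(4πk) = 0.4999/(4π·0.0280) = 1.421 K/W
  R_aerogel blanket = (1/1.60 − 1/1.98)/(4πk) = 0.1199/(4π·0.0132) = 0.7231 K/W
ΣR = 9.934×10^-5 + 1.421 + 0.7231 = 2.144 K/W
Q = ΔT/ΣR = (66.7 °C − 11.5 °C)/2.144 = 25.75 W
From the inner boundary to the polyurethane foam/aerogel blanket interface, ΣR_partial = 1.421 K/W.
T_interface = T_in − Q·ΣR_partial = 66.7 °C − (25.75)(1.421) = 30.1 °C

T = 30.1 °C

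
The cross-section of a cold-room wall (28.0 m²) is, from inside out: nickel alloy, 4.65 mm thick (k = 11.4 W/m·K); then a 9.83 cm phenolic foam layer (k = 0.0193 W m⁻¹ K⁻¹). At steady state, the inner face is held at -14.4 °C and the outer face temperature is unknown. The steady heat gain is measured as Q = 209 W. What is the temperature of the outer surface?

Sum the resistances:
  R_nickel alloy = L/(kA) = 0.00465/(11.4·28.0) = 1.457×10^-5 K/W
  R_phenolic foam = L/(kA) = 0.0983/(0.0193·28.0) = 0.1819 K/W
ΣR = 0.1819 K/W
ΔT = Q·ΣR = 209 × 0.1819 = 38.02 K
Heat flows inward, so T_out = T_in + ΔT = -14.4 + 38.02 = 23.6 °C

T_out = 23.6 °C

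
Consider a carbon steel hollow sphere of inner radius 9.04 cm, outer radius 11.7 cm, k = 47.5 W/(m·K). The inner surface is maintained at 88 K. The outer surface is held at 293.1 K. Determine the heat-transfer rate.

Q = 48.7 kW

Q = 4πk·ΔT/(1/r₁ − 1/r₂) = 4π × 47.5 × 205.1 / (1/0.0904 − 1/0.117) = 48700 W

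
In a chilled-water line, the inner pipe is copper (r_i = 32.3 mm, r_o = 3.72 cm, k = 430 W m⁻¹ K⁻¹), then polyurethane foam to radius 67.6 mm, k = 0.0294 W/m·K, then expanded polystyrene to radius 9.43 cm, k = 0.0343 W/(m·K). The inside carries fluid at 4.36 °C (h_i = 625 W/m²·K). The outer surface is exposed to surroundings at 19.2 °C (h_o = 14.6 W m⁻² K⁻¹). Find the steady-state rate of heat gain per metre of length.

Series thermal resistances, inner to outer:
  R'_conv,in = 1/(2πr h) = 1/(2π·0.0323·625) = 0.007884 m·K/W
  R'_copper = ln(0.0372/0.0323)/(2πk) = 0.1412/(2π·430) = 5.228×10^-5 m·K/W
  R'_polyurethane foam = ln(0.0676/0.0372)/(2πk) = 0.5973/(2π·0.0294) = 3.233 m·K/W
  R'_expanded polystyrene = ln(0.0943/0.0676)/(2πk) = 0.3329/(2π·0.0343) = 1.545 m·K/W
  R'_conv,out = 1/(2πr h) = 1/(2π·0.0943·14.6) = 0.1156 m·K/W
ΣR = 0.007884 + 5.228×10^-5 + 3.233 + 1.545 + 0.1156 = 4.902 m·K/W
Q' = ΔT/ΣR = (4.36 °C − 19.2 °C)/4.902 = -3.03 W/m
(Negative Q' ⇒ heat flows inward; heat gain = 3.03 W/m.)

Q' = 3.03 W/m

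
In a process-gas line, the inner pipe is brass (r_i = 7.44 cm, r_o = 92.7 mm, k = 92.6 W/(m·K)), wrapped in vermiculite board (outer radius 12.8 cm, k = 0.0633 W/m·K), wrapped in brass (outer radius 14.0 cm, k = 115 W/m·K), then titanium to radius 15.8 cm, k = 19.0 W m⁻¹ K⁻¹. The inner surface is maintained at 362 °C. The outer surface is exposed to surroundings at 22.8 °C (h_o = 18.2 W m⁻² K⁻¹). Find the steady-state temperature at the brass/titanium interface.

T = 44.8 °C

Resistance network (inner→outer):
  R'_brass = ln(0.0927/0.0744)/(2πk) = 0.2199/(2π·92.6) = 3.780×10^-4 m·K/W
  R'_vermiculite board = ln(0.128/0.0927)/(2πk) = 0.3227/(2π·0.0633) = 0.8113 m·K/W
  R'_brass = ln(0.140/0.128)/(2πk) = 0.08961/(2π·115) = 1.240×10^-4 m·K/W
  R'_titanium = ln(0.158/0.140)/(2πk) = 0.1210/(2π·19.0) = 0.001013 m·K/W
  R'_conv,out = 1/(2πr h) = 1/(2π·0.158·18.2) = 0.05535 m·K/W
ΣR = 3.780×10^-4 + 0.8113 + 1.240×10^-4 + 0.001013 + 0.05535 = 0.8682 m·K/W
Q' = ΔT/ΣR = (362 °C − 22.8 °C)/0.8682 = 390.7 W/m
From the inner boundary to the brass/titanium interface, ΣR_partial = 0.8118 m·K/W.
T_interface = T_in − Q'·ΣR_partial = 362 °C − (390.7)(0.8118) = 44.8 °C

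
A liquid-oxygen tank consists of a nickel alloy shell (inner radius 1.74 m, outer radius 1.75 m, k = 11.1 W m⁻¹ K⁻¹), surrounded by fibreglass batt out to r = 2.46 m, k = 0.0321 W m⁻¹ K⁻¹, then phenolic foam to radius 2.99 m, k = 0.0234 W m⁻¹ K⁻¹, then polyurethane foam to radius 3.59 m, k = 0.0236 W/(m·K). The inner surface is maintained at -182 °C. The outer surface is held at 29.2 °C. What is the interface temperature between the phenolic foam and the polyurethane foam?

T = -18.1 °C

Resistance network (inner→outer):
  R_nickel alloy = (1/1.74 − 1/1.75)/(4πk) = 0.003284/(4π·11.1) = 2.354×10^-5 K/W
  R_fibreglass batt = (1/1.75 − 1/2.46)/(4πk) = 0.1649/(4π·0.0321) = 0.4089 K/W
  R_phenolic foam = (1/2.46 − 1/2.99)/(4πk) = 0.07206/(4π·0.0234) = 0.2450 K/W
  R_polyurethane foam = (1/2.99 − 1/3.59)/(4πk) = 0.05590/(4π·0.0236) = 0.1885 K/W
ΣR = 2.354×10^-5 + 0.4089 + 0.2450 + 0.1885 = 0.8424 K/W
Q = ΔT/ΣR = (-182 °C − 29.2 °C)/0.8424 = -250.7 W
From the inner boundary to the phenolic foam/polyurethane foam interface, ΣR_partial = 0.6539 K/W.
T_interface = T_in − Q·ΣR_partial = -182 °C − (-250.7)(0.6539) = -18.1 °C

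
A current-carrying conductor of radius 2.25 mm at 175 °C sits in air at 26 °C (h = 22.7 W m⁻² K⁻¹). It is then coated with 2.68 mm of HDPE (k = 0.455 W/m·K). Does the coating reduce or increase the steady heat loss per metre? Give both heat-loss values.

Critical radius for a cylinder: r_cr = k/h = 0.0200 m = 2.00 cm.
Outer radius after coating: r₂ = 0.00225 + 0.00268 = 0.00493 m.
Since r₁ < r_cr and r₂ ≤ r_cr, the coating moves toward the maximum at r_cr — heat loss rises.
Bare: R = 1/(2πr₁h) = 3.116 m·K/W; Q = 149/3.116 = 47.8 W/m.
Coated: R = R_cond + R_conv = 1.697 m·K/W; Q = 149/1.697 = 87.8 W/m.

increases: 47.8 → 87.8 W/m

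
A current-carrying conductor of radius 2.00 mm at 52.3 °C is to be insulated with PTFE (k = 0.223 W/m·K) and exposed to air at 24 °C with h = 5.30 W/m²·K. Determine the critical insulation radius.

r_cr = 4.21 cm

For a cylinder, r_cr = k_ins/h = 0.223/5.30 = 0.0421 m = 4.21 cm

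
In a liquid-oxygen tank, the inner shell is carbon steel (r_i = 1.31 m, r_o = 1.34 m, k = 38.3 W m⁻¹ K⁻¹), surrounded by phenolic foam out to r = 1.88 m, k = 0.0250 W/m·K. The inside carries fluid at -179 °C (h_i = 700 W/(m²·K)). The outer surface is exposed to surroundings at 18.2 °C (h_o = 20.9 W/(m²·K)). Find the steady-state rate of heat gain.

Q = 289 W

Resistance network (inner→outer):
  R_conv,in = 1/(4πr²h) = 1/(4π·1.31²·700) = 6.624×10^-5 K/W
  R_carbon steel = (1/1.31 − 1/1.34)/(4πk) = 0.01709/(4π·38.3) = 3.551×10^-5 K/W
  R_phenolic foam = (1/1.34 − 1/1.88)/(4πk) = 0.2144/(4π·0.0250) = 0.6823 K/W
  R_conv,out = 1/(4πr²h) = 1/(4π·1.88²·20.9) = 0.001077 K/W
ΣR = 6.624×10^-5 + 3.551×10^-5 + 0.6823 + 0.001077 = 0.6835 K/W
Q = ΔT/ΣR = (-179 °C − 18.2 °C)/0.6835 = -289 W
(Negative Q ⇒ heat flows inward; heat gain = 289 W.)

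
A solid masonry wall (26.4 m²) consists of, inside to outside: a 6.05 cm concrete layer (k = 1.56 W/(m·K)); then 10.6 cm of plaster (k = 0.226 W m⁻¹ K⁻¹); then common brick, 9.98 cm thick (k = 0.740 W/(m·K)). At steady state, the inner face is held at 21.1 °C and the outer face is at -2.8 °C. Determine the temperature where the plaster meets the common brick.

Series thermal resistances, inner to outer:
  R_concrete = L/(kA) = 0.0605/(1.56·26.4) = 0.001469 K/W
  R_plaster = L/(kA) = 0.106/(0.226·26.4) = 0.01777 K/W
  R_common brick = L/(kA) = 0.0998/(0.740·26.4) = 0.005109 K/W
ΣR = 0.001469 + 0.01777 + 0.005109 = 0.02435 K/W
Q = ΔT/ΣR = (21.1 °C − -2.8 °C)/0.02435 = 981.5 W
From the inner boundary to the plaster/common brick interface, ΣR_partial = 0.01924 K/W.
T_interface = T_in − Q·ΣR_partial = 21.1 °C − (981.5)(0.01924) = 2.22 °C

T = 2.22 °C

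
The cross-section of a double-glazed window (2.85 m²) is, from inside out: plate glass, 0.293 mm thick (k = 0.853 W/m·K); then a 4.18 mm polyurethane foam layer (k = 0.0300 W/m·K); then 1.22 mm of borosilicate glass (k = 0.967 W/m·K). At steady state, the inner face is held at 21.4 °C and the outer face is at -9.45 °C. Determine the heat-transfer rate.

Resistance network (inner→outer):
  R_plate glass = L/(kA) = 2.93×10^-4/(0.853·2.85) = 1.205×10^-4 K/W
  R_polyurethane foam = L/(kA) = 0.00418/(0.0300·2.85) = 0.04889 K/W
  R_borosilicate glass = L/(kA) = 0.00122/(0.967·2.85) = 4.427×10^-4 K/W
ΣR = 1.205×10^-4 + 0.04889 + 4.427×10^-4 = 0.04945 K/W
Q = ΔT/ΣR = (21.4 °C − -9.45 °C)/0.04945 = 624 W

Q = 624 W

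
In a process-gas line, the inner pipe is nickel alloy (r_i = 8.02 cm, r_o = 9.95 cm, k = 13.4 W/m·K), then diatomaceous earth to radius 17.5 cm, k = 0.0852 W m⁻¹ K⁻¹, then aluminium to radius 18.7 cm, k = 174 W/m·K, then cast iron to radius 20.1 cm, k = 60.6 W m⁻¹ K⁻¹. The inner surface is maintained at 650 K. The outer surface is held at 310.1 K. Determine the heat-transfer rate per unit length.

Treat each layer as a resistance in series:
  R'_nickel alloy = ln(0.0995/0.0802)/(2πk) = 0.2156/(2π·13.4) = 0.002561 m·K/W
  R'_diatomaceous earth = ln(0.175/0.0995)/(2πk) = 0.5646/(2π·0.0852) = 1.055 m·K/W
  R'_aluminium = ln(0.187/0.175)/(2πk) = 0.06632/(2π·174) = 6.066×10^-5 m·K/W
  R'_cast iron = ln(0.201/0.187)/(2πk) = 0.07220/(2π·60.6) = 1.896×10^-4 m·K/W
ΣR = 0.002561 + 1.055 + 6.066×10^-5 + 1.896×10^-4 = 1.058 m·K/W
Q' = ΔT/ΣR = (650 K − 310.1 K)/1.058 = 321 W/m

Q' = 321 W/m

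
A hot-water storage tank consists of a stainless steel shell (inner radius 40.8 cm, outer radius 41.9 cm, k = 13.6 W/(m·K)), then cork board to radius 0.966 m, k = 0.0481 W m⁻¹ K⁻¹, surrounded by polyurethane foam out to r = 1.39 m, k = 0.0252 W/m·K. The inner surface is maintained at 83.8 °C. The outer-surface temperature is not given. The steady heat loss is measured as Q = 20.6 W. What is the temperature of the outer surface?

Series resistances:
  R_stainless steel = (1/0.408 − 1/0.419)/(4πk) = 0.06435/(4π·13.6) = 3.765×10^-4 K/W
  R_cork board = (1/0.419 − 1/0.966)/(4πk) = 1.351/(4π·0.0481) = 2.236 K/W
  R_polyurethane foam = (1/0.966 − 1/1.39)/(4πk) = 0.3158/(4π·0.0252) = 0.9972 K/W
ΣR = 3.233 K/W
ΔT = Q·ΣR = 20.6 × 3.233 = 66.60 K
Heat flows outward, so T_out = T_in − ΔT = 83.8 − 66.60 = 17.2 °C

T_out = 17.2 °C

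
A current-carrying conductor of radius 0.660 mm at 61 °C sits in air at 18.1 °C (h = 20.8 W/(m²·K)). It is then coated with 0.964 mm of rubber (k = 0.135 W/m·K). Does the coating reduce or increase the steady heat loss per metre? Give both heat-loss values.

Critical radius for a cylinder: r_cr = k/h = 0.00649 m = 0.649 cm.
Outer radius after coating: r₂ = 6.60×10^-4 + 9.64×10^-4 = 0.001624 m.
Since r₁ < r_cr and r₂ ≤ r_cr, the coating moves toward the maximum at r_cr — heat loss rises.
Bare: R = 1/(2πr₁h) = 11.59 m·K/W; Q = 42.9/11.59 = 3.70 W/m.
Coated: R = R_cond + R_conv = 5.773 m·K/W; Q = 42.9/5.773 = 7.43 W/m.

increases: 3.70 → 7.43 W/m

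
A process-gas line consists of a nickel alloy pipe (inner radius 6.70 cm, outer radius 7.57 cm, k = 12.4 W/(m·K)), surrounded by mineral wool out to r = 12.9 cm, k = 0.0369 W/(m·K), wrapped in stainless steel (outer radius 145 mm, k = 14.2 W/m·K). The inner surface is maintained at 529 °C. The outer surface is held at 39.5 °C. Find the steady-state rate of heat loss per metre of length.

Q' = 213 W/m

Series thermal resistances, inner to outer:
  R'_nickel alloy = ln(0.0757/0.0670)/(2πk) = 0.1221/(2π·12.4) = 0.001567 m·K/W
  R'_mineral wool = ln(0.129/0.0757)/(2πk) = 0.5330/(2π·0.0369) = 2.299 m·K/W
  R'_stainless steel = ln(0.145/0.129)/(2πk) = 0.1169/(2π·14.2) = 0.001310 m·K/W
ΣR = 0.001567 + 2.299 + 0.001310 = 2.302 m·K/W
Q' = ΔT/ΣR = (529 °C − 39.5 °C)/2.302 = 213 W/m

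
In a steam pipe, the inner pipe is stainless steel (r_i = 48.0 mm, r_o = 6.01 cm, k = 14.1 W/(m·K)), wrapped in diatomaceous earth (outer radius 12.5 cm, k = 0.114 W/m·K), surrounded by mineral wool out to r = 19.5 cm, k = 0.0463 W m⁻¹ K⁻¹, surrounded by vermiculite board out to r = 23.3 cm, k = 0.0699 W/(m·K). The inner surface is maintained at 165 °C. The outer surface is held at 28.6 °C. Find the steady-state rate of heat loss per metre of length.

Treat each layer as a resistance in series:
  R'_stainless steel = ln(0.0601/0.0480)/(2πk) = 0.2248/(2π·14.1) = 0.002538 m·K/W
  R'_diatomaceous earth = ln(0.125/0.0601)/(2πk) = 0.7323/(2π·0.114) = 1.022 m·K/W
  R'_mineral wool = ln(0.195/0.125)/(2πk) = 0.4447/(2π·0.0463) = 1.529 m·K/W
  R'_vermiculite board = ln(0.233/0.195)/(2πk) = 0.1780/(2π·0.0699) = 0.4054 m·K/W
ΣR = 0.002538 + 1.022 + 1.529 + 0.4054 = 2.959 m·K/W
Q' = ΔT/ΣR = (165 °C − 28.6 °C)/2.959 = 46.1 W/m

Q' = 46.1 W/m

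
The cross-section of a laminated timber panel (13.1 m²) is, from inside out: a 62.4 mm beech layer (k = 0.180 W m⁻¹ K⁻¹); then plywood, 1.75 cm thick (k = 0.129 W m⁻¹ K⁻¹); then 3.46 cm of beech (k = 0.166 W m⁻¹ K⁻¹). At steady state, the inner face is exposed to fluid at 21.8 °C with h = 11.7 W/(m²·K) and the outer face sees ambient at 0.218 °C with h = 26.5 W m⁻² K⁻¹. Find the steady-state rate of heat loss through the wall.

Q = 347 W

Treat each layer as a resistance in series:
  R_conv,in = 1/(hA) = 1/(11.7·13.1) = 0.006524 K/W
  R_beech = L/(kA) = 0.0624/(0.180·13.1) = 0.02646 K/W
  R_plywood = L/(kA) = 0.0175/(0.129·13.1) = 0.01036 K/W
  R_beech = L/(kA) = 0.0346/(0.166·13.1) = 0.01591 K/W
  R_conv,out = 1/(hA) = 1/(26.5·13.1) = 0.002881 K/W
ΣR = 0.006524 + 0.02646 + 0.01036 + 0.01591 + 0.002881 = 0.06214 K/W
Q = ΔT/ΣR = (21.8 °C − 0.218 °C)/0.06214 = 347 W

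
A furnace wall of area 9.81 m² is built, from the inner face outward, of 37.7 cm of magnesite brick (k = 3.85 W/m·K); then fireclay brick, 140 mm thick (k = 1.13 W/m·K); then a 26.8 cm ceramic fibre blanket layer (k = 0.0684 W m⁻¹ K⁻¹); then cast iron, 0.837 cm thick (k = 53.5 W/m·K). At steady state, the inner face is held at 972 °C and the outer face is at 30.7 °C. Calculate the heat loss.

Q = 2.23 kW

Series thermal resistances, inner to outer:
  R_magnesite brick = L/(kA) = 0.377/(3.85·9.81) = 0.009982 K/W
  R_fireclay brick = L/(kA) = 0.140/(1.13·9.81) = 0.01263 K/W
  R_ceramic fibre blanket = L/(kA) = 0.268/(0.0684·9.81) = 0.3994 K/W
  R_cast iron = L/(kA) = 0.00837/(53.5·9.81) = 1.595×10^-5 K/W
ΣR = 0.009982 + 0.01263 + 0.3994 + 1.595×10^-5 = 0.4220 K/W
Q = ΔT/ΣR = (972 °C − 30.7 °C)/0.4220 = 2230 W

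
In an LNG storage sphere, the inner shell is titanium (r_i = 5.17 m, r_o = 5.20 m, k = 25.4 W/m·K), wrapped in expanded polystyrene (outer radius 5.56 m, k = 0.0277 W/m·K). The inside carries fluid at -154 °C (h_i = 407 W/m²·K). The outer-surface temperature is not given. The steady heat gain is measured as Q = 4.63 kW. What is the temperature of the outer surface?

T_out = 11.7 °C

Series resistances:
  R_conv,in = 1/(4πr²h) = 1/(4π·5.17²·407) = 7.315×10^-6 K/W
  R_titanium = (1/5.17 − 1/5.20)/(4πk) = 0.001116/(4π·25.4) = 3.496×10^-6 K/W
  R_expanded polystyrene = (1/5.20 − 1/5.56)/(4πk) = 0.01245/(4π·0.0277) = 0.03577 K/W
ΣR = 0.03578 K/W
ΔT = Q·ΣR = 4630 × 0.03578 = 165.7 K
Heat flows inward, so T_out = T_in + ΔT = -154 + 165.7 = 11.7 °C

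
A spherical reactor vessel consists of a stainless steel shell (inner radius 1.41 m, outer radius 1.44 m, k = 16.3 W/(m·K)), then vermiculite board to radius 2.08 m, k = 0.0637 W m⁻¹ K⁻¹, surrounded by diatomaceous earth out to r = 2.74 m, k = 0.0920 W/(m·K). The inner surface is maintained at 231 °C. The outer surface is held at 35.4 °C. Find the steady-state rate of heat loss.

Resistance network (inner→outer):
  R_stainless steel = (1/1.41 − 1/1.44)/(4πk) = 0.01478/(4π·16.3) = 7.213×10^-5 K/W
  R_vermiculite board = (1/1.44 − 1/2.08)/(4πk) = 0.2137/(4π·0.0637) = 0.2669 K/W
  R_diatomaceous earth = (1/2.08 − 1/2.74)/(4πk) = 0.1158/(4π·0.0920) = 0.1002 K/W
ΣR = 7.213×10^-5 + 0.2669 + 0.1002 = 0.3672 K/W
Q = ΔT/ΣR = (231 °C − 35.4 °C)/0.3672 = 533 W

Q = 533 W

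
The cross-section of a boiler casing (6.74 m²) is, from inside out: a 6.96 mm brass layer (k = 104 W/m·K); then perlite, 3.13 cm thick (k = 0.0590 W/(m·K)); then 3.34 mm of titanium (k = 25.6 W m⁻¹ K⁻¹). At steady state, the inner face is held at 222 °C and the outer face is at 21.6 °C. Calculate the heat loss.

Q = 2.55 kW

Resistance network (inner→outer):
  R_brass = L/(kA) = 0.00696/(104·6.74) = 9.929×10^-6 K/W
  R_perlite = L/(kA) = 0.0313/(0.0590·6.74) = 0.07871 K/W
  R_titanium = L/(kA) = 0.00334/(25.6·6.74) = 1.936×10^-5 K/W
ΣR = 9.929×10^-6 + 0.07871 + 1.936×10^-5 = 0.07874 K/W
Q = ΔT/ΣR = (222 °C − 21.6 °C)/0.07874 = 2550 W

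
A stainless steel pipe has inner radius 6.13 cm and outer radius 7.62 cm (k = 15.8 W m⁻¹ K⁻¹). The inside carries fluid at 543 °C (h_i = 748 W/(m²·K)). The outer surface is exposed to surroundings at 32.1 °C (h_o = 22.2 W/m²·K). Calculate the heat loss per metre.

Q' = 5120 W/m

Series thermal resistances, inner to outer:
  R'_conv,in = 1/(2πr h) = 1/(2π·0.0613·748) = 0.003471 m·K/W
  R'_stainless steel = ln(0.0762/0.0613)/(2πk) = 0.2176/(2π·15.8) = 0.002192 m·K/W
  R'_conv,out = 1/(2πr h) = 1/(2π·0.0762·22.2) = 0.09408 m·K/W
ΣR = 0.003471 + 0.002192 + 0.09408 = 0.09974 m·K/W
Q' = ΔT/ΣR = (543 °C − 32.1 °C)/0.09974 = 5120 W/m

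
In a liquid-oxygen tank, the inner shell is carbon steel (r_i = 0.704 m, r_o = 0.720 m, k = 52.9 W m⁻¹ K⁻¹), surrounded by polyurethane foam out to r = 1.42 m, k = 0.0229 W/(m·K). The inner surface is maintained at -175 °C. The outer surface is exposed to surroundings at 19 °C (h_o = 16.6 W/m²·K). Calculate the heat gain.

Resistance network (inner→outer):
  R_carbon steel = (1/0.704 − 1/0.720)/(4πk) = 0.03157/(4π·52.9) = 4.748×10^-5 K/W
  R_polyurethane foam = (1/0.720 − 1/1.42)/(4πk) = 0.6847/(4π·0.0229) = 2.379 K/W
  R_conv,out = 1/(4πr²h) = 1/(4π·1.42²·16.6) = 0.002377 K/W
ΣR = 4.748×10^-5 + 2.379 + 0.002377 = 2.381 K/W
Q = ΔT/ΣR = (-175 °C − 19 °C)/2.381 = -81.5 W
(Negative Q ⇒ heat flows inward; heat gain = 81.5 W.)

Q = 81.5 W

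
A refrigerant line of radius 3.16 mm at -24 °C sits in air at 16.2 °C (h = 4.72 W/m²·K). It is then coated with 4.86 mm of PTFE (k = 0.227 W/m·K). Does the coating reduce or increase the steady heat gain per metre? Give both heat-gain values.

Critical radius for a cylinder: r_cr = k/h = 0.0481 m = 4.81 cm.
Outer radius after coating: r₂ = 0.00316 + 0.00486 = 0.00802 m.
Since r₁ < r_cr and r₂ ≤ r_cr, the coating moves toward the maximum at r_cr — heat gain rises.
Bare: R = 1/(2πr₁h) = 10.67 m·K/W; Q = 40.2/10.67 = 3.77 W/m.
Coated: R = R_cond + R_conv = 4.857 m·K/W; Q = 40.2/4.857 = 8.28 W/m.

increases: 3.77 → 8.28 W/m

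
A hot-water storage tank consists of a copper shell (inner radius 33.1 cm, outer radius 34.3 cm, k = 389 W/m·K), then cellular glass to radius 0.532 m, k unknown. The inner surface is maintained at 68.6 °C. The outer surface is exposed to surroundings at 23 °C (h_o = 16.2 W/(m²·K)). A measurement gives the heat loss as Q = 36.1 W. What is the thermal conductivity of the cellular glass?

k = 0.0662 W/m·K

ΣR = ΔT/Q = |68.6 − 23|/36.1 = 1.263 K/W
Known resistances:
  R_copper = (1/0.331 − 1/0.343)/(4πk) = 0.1057/(4π·389) = 2.162×10^-5 K/W
  R_conv,out = 1/(4πr²h) = 1/(4π·0.532²·16.2) = 0.01736 K/W
R_cellular glass = ΣR − ΣR_known = 1.263 − 0.01738 = 1.246 K/W
(1/r₁−1/r₂)/(4πk) = 1.246 ⇒ k = 1.036/(4π·1.246) = 0.0662 W/m·K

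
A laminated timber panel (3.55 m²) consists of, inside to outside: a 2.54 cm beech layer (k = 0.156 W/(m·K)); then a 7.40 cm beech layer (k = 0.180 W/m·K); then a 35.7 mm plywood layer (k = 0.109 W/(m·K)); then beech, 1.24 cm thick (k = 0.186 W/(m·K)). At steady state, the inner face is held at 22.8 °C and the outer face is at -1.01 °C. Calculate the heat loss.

Q = 87.3 W

Series thermal resistances, inner to outer:
  R_beech = L/(kA) = 0.0254/(0.156·3.55) = 0.04586 K/W
  R_beech = L/(kA) = 0.0740/(0.180·3.55) = 0.1158 K/W
  R_plywood = L/(kA) = 0.0357/(0.109·3.55) = 0.09226 K/W
  R_beech = L/(kA) = 0.0124/(0.186·3.55) = 0.01878 K/W
ΣR = 0.04586 + 0.1158 + 0.09226 + 0.01878 = 0.2727 K/W
Q = ΔT/ΣR = (22.8 °C − -1.01 °C)/0.2727 = 87.3 W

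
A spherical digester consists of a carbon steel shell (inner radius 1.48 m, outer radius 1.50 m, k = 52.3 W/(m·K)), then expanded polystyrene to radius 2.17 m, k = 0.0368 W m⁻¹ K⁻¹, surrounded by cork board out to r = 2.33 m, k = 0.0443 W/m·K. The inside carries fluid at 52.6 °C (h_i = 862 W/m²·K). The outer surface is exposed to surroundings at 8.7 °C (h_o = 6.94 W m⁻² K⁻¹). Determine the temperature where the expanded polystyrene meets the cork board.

Treat each layer as a resistance in series:
  R_conv,in = 1/(4πr²h) = 1/(4π·1.48²·862) = 4.215×10^-5 K/W
  R_carbon steel = (1/1.48 − 1/1.50)/(4πk) = 0.009009/(4π·52.3) = 1.371×10^-5 K/W
  R_expanded polystyrene = (1/1.50 − 1/2.17)/(4πk) = 0.2058/(4π·0.0368) = 0.4451 K/W
  R_cork board = (1/2.17 − 1/2.33)/(4πk) = 0.03164/(4π·0.0443) = 0.05684 K/W
  R_conv,out = 1/(4πr²h) = 1/(4π·2.33²·6.94) = 0.002112 K/W
ΣR = 4.215×10^-5 + 1.371×10^-5 + 0.4451 + 0.05684 + 0.002112 = 0.5041 K/W
Q = ΔT/ΣR = (52.6 °C − 8.7 °C)/0.5041 = 87.09 W
From the inner boundary to the expanded polystyrene/cork board interface, ΣR_partial = 0.4452 K/W.
T_interface = T_in − Q·ΣR_partial = 52.6 °C − (87.09)(0.4452) = 13.8 °C

T = 13.8 °C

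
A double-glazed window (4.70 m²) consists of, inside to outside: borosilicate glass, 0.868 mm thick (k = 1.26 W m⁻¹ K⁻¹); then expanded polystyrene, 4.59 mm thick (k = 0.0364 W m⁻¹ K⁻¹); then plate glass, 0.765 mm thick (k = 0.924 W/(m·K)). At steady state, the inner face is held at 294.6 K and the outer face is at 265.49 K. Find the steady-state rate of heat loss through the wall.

Q = 1070 W

Series thermal resistances, inner to outer:
  R_borosilicate glass = L/(kA) = 8.68×10^-4/(1.26·4.70) = 1.466×10^-4 K/W
  R_expanded polystyrene = L/(kA) = 0.00459/(0.0364·4.70) = 0.02683 K/W
  R_plate glass = L/(kA) = 7.65×10^-4/(0.924·4.70) = 1.762×10^-4 K/W
ΣR = 1.466×10^-4 + 0.02683 + 1.762×10^-4 = 0.02715 K/W
Q = ΔT/ΣR = (294.6 K − 265.49 K)/0.02715 = 1070 W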